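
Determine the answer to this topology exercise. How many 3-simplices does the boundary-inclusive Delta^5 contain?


Delta^5 has 5+1 vertices. A 3-face is a choice of 3+1 vertices.
f_3 = C(5+1, 3+1) = C(6,4) = 15

15


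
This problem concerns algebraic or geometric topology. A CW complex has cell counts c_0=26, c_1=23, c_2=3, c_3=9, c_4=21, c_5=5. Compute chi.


chi = sum_k (-1)^k c_k.
= (-1)^0*26 + (-1)^1*23 + (-1)^2*3 + (-1)^3*9 + (-1)^4*21 + (-1)^5*5
= (26) + (-23) + (3) + (-9) + (21) + (-5)
= 13

13


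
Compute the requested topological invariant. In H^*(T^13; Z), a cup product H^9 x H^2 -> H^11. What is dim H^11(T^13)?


Cup product: H^p x H^q -> H^{p+q}; here p+q = 9+2 = 11.
rank H^k(T^n) = C(n,k).
C(13,11) = 78

78


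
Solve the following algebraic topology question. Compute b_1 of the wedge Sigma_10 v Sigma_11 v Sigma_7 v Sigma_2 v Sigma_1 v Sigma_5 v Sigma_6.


For a wedge X v Y: reduced H_k(X v Y) = H_k(X) + H_k(Y).
Each Sigma_g contributes b_1 = 2g.
b_1 = 20 + 22 + 14 + 4 + 2 + 10 + 12 = 84

84


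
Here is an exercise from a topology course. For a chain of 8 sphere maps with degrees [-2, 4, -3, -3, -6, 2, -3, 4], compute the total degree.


Degree is multiplicative: deg(composition) = product of degrees.
= (-2) * (4) * (-3) * (-3) * (-6) * (2) * (-3) * (4) = -10368

-10368


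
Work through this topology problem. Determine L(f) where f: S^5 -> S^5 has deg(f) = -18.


On S^5: L(f) = tr(f_0*) + (-1)^5 tr(f_5*) = 1 + (-1)^5 * deg(f).
L(f) = 1 + (-1)^5 * -18 = 1 + 18 = 19

19


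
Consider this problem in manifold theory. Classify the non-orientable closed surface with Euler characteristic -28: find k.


chi = 2 - k for closed non-orientable surfaces with k crosscaps.
-28 = 2 - k
k = 2 - (-28) = 30

30


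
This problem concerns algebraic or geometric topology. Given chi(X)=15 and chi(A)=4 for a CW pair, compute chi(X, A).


Relative Euler characteristic: chi(X, A) = chi(X) - chi(A).
= 15 - (4) = 11

11


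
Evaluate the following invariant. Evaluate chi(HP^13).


HP^13 has one cell in each dimension 0, 4, ..., 4*13 (13+1 cells, all even-dim).
chi = 13 + 1 = 14

14


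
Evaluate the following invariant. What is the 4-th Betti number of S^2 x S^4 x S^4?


Each S^d has Poincare polynomial 1 + t^d.
The product S^2 x S^4 x S^4 has Poincare polynomial prod(1+t^d_i).
Expanding: b_0=1, b_2=1, b_4=2, b_6=2, b_8=1, b_10=1.
b_4 = 2

2


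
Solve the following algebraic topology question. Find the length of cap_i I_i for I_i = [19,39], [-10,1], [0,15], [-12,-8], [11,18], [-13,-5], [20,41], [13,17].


Intersection = [max(a_i), min(b_i)] = [20, -8].
Since 20 > -8, the intersection is empty.
Length = 0

0


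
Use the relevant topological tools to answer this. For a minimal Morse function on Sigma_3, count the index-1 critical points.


A perfect Morse function has m_k = b_k.
For Sigma_3: b_0=1, b_1=2g=6, b_2=1.
Saddles m_1 = 2g = 6

6


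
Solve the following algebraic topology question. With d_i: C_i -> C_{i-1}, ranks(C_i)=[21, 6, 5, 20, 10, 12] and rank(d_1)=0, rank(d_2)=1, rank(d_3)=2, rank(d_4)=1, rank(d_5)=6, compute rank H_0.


rank H_k = rank(ker d_k) - rank(im d_{k+1}).
rank(ker d_0) = rank(C_0) - rank(d_0) = 21 - 0 = 21.
rank(im d_{0+1}) = 0.
rank H_0 = 21 - 0 = 21

21


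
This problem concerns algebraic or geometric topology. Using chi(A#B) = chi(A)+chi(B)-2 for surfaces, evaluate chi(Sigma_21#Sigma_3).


chi(Sigma_21) = 2 - 2*21 = -40
chi(Sigma_3) = 2 - 2*3 = -4
For surfaces: chi(A#B) = chi(A) + chi(B) - 2.
chi = -40 + -4 - 2 = -46

-46


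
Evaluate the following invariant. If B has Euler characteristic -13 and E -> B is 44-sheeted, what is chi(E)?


For a finite covering: chi(E) = (number of sheets) * chi(B).
chi(E) = 44 * (-13) = -572

-572


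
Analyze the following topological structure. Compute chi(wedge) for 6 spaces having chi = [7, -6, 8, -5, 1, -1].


chi(A v B) = chi(A) + chi(B) - 1 (one point identified).
For 6 spaces: chi = (sum chi_i) - (6 - 1).
sum = 4; chi = 4 - 5 = -1

-1


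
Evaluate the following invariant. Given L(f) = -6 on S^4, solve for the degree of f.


L(f) = 1 + (-1)^4 deg(f) on S^4.
-6 = 1 + (-1)^4 * deg(f)
(-1)^4 * deg(f) = -7
deg(f) = -7

-7


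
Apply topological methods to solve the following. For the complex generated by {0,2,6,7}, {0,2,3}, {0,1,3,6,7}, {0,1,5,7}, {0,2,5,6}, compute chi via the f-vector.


Enumerate all faces; f-vector: f_0=7, f_1=19, f_2=20, f_3=8, f_4=1.
chi = sum (-1)^k f_k = 1

1


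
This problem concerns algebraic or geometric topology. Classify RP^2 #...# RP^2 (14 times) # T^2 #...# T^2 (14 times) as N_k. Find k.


Since a >= 1, the sum is non-orientable; each T^2 can be replaced by RP^2 # RP^2 (since T^2#RP^2 = 3RP^2).
Total crosscaps k = 14 + 2*14 = 42.
Check via chi: chi = 14*1 + 14*0 - (14+14-1)*2 = -40 = 2 - k = -40. Consistent.

42


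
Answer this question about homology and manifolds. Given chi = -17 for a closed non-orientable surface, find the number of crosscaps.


chi = 2 - k for closed non-orientable surfaces with k crosscaps.
-17 = 2 - k
k = 2 - (-17) = 19

19


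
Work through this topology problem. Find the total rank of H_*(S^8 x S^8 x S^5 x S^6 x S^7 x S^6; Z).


Total Betti number is multiplicative under products.
Each S^d (d>=1) has total Betti number 2.
There are 6 sphere factors.
Total = 2^6 = 64

64


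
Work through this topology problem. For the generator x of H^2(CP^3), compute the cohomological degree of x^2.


|x| = 2 in H^*(CP^n).
|x^2| = 2 * |x| = 2 * 2 = 4

4


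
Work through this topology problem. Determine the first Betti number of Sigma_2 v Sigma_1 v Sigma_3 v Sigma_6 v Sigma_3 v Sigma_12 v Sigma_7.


For a wedge X v Y: reduced H_k(X v Y) = H_k(X) + H_k(Y).
Each Sigma_g contributes b_1 = 2g.
b_1 = 4 + 2 + 6 + 12 + 6 + 24 + 14 = 68

68


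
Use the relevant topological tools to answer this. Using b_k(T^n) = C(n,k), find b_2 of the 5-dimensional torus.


By the Kunneth formula, b_k(T^n) = C(n,k).
b_2(T^5) = C(5,2).
C(5,2) = 5!/(2!*3!) = 10

10


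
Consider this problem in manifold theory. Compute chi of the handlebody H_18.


A genus-g handlebody deformation retracts to a wedge of g circles.
chi(vee_g S^1) = 1 - g.
chi(H_18) = 1 - 18 = -17

-17


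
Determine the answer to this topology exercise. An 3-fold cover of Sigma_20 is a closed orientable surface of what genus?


For an n-sheeted cover: chi(E) = n * chi(B).
chi(Sigma_20) = 2 - 2*20 = -38.
chi(E) = 3 * (-38) = -114.
genus(E) = (2 - chi(E))/2 = (2 - (-114))/2 = 116/2 = 58

58


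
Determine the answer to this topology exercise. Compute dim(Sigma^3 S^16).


Each suspension raises dimension by 1: Sigma S^n = S^{n+1}.
Sigma^3 S^16 = S^{16+3} = S^19

19


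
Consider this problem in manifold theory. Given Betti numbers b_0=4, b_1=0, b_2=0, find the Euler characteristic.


chi = sum_k (-1)^k b_k.
= (4) + (0) + (0)
= 4

4


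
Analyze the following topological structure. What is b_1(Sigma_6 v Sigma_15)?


For a wedge: H_1(A v B) = H_1(A) + H_1(B).
b_1(Sigma_6) = 12, b_1(Sigma_15) = 30.
b_1 = 12 + 30 = 42

42


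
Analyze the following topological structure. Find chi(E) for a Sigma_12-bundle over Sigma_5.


For a fiber bundle F -> E -> B (with CW structure): chi(E) = chi(B) * chi(F).
chi(Sigma_5) = -8, chi(Sigma_12) = -22.
chi(E) = (-8) * (-22) = 176

176


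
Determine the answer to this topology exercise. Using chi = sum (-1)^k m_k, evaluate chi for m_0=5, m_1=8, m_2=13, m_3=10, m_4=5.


Morse theory: chi(M) = sum_k (-1)^k m_k where m_k = #(index-k critical points).
= (5) + (-8) + (13) + (-10) + (5) = 5

5


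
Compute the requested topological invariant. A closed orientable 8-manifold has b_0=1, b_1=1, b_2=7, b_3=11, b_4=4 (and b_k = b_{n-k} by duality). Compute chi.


By Poincare duality b_k = b_{8-k}, so full Betti numbers: b_0=1, b_1=1, b_2=7, b_3=11, b_4=4, b_5=11, b_6=7, b_7=1, b_8=1.
chi = sum (-1)^k b_k = -4

-4


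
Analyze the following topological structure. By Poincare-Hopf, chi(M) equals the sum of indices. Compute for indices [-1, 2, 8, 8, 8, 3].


Poincare-Hopf: chi(M) = sum of indices of zeros.
chi = (-1) + (2) + (8) + (8) + (8) + (3) = 28

28


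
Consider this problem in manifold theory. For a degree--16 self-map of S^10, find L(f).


On S^10: L(f) = tr(f_0*) + (-1)^10 tr(f_10*) = 1 + (-1)^10 * deg(f).
L(f) = 1 + (-1)^10 * -16 = 1 + -16 = -15

-15


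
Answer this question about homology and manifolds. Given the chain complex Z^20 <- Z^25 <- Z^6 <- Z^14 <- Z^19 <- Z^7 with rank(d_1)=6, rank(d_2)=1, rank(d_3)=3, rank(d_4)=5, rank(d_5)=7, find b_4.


rank H_k = rank(ker d_k) - rank(im d_{k+1}).
rank(ker d_4) = rank(C_4) - rank(d_4) = 19 - 5 = 14.
rank(im d_{4+1}) = 7.
rank H_4 = 14 - 7 = 7

7


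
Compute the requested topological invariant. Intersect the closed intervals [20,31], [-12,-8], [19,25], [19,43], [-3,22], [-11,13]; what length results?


Intersection = [max(a_i), min(b_i)] = [20, -8].
Since 20 > -8, the intersection is empty.
Length = 0

0


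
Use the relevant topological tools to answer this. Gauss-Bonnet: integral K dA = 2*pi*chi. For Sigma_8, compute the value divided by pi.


Gauss-Bonnet: integral K dA = 2*pi*chi(M).
chi(Sigma_8) = 2 - 2*8 = -14.
(integral K dA)/pi = 2*chi = 2*(-14) = -28

-28


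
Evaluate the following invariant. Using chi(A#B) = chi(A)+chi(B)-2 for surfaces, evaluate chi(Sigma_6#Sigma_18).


chi(Sigma_6) = 2 - 2*6 = -10
chi(Sigma_18) = 2 - 2*18 = -34
For surfaces: chi(A#B) = chi(A) + chi(B) - 2.
chi = -10 + -34 - 2 = -46

-46


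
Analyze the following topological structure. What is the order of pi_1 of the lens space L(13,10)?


pi_1(L(p,q)) = Z/pZ for any q coprime to p.
|pi_1(L(13,10))| = 13

13


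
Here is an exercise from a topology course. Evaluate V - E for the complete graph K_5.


K_5: V = 5, E = C(5,2) = 10.
chi = V - E = 5 - 10 = -5

-5


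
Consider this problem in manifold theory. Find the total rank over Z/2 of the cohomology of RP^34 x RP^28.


dim H^*(RP^n; Z/2) = n+1 (one Z/2 in each degree 0..n).
Total Betti number is multiplicative.
Total = (34+1) * (28+1) = 35 * 29 = 1015

1015


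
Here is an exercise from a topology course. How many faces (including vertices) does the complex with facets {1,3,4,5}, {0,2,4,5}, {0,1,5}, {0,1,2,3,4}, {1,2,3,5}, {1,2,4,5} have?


Each maximal simplex on m vertices has 2^m - 1 nonempty faces.
Take the union (dedupe shared faces).
Total distinct faces = 50

50


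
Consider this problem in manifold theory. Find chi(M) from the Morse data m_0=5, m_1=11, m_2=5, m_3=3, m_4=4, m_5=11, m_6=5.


Morse theory: chi(M) = sum_k (-1)^k m_k where m_k = #(index-k critical points).
= (5) + (-11) + (5) + (-3) + (4) + (-11) + (5) = -6

-6


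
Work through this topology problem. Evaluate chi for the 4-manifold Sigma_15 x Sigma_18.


chi(Sigma_15) = 2 - 2*15 = -28
chi(Sigma_18) = 2 - 2*18 = -34
chi(product) = (-28) * (-34) = 952

952


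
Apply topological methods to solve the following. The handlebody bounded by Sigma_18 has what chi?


A genus-g handlebody deformation retracts to a wedge of g circles.
chi(vee_g S^1) = 1 - g.
chi(H_18) = 1 - 18 = -17

-17


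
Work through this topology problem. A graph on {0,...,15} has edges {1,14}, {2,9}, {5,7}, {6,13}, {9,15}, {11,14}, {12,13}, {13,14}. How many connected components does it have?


Run DFS/union-find over 16 vertices.
V = 16, E = 8.
Number of components = 8

8


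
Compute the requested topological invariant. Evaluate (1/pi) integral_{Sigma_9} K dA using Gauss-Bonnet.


Gauss-Bonnet: integral K dA = 2*pi*chi(M).
chi(Sigma_9) = 2 - 2*9 = -16.
(integral K dA)/pi = 2*chi = 2*(-16) = -32

-32


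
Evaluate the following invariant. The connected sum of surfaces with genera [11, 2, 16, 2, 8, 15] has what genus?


Genus is additive under connected sum of orientable surfaces.
g = 11 + 2 + 16 + 2 + 8 + 15 = 54

54


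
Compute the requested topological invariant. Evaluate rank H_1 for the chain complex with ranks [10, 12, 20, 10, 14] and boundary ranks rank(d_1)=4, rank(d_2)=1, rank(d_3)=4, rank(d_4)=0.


rank H_k = rank(ker d_k) - rank(im d_{k+1}).
rank(ker d_1) = rank(C_1) - rank(d_1) = 12 - 4 = 8.
rank(im d_{1+1}) = 1.
rank H_1 = 8 - 1 = 7

7


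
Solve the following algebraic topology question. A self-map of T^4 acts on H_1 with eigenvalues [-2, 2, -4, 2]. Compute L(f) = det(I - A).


For a torus self-map: L(f) = det(I - A) where A acts on H_1.
L(f) = (1--2) * (1-2) * (1--4) * (1-2) = 3 * -1 * 5 * -1 = 15

15


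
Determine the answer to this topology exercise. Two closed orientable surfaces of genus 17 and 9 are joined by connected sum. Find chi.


chi(Sigma_17) = 2 - 2*17 = -32
chi(Sigma_9) = 2 - 2*9 = -16
For surfaces: chi(A#B) = chi(A) + chi(B) - 2.
chi = -32 + -16 - 2 = -50

-50


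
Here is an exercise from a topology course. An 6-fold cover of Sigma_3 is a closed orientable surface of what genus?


For an n-sheeted cover: chi(E) = n * chi(B).
chi(Sigma_3) = 2 - 2*3 = -4.
chi(E) = 6 * (-4) = -24.
genus(E) = (2 - chi(E))/2 = (2 - (-24))/2 = 26/2 = 13

13


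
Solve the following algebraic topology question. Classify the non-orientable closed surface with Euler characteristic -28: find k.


chi = 2 - k for closed non-orientable surfaces with k crosscaps.
-28 = 2 - k
k = 2 - (-28) = 30

30


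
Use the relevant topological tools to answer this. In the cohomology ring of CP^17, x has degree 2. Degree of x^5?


|x| = 2 in H^*(CP^n).
|x^5| = 5 * |x| = 5 * 2 = 10

10


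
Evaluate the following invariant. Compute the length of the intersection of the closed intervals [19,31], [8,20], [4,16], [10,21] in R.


Intersection = [max(a_i), min(b_i)] = [19, 16].
Since 19 > 16, the intersection is empty.
Length = 0

0


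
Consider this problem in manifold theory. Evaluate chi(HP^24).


HP^24 has one cell in each dimension 0, 4, ..., 4*24 (24+1 cells, all even-dim).
chi = 24 + 1 = 25

25


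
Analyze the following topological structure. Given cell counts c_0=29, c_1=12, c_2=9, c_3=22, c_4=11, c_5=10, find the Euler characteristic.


chi = sum_k (-1)^k c_k.
= (-1)^0*29 + (-1)^1*12 + (-1)^2*9 + (-1)^3*22 + (-1)^4*11 + (-1)^5*10
= (29) + (-12) + (9) + (-22) + (11) + (-10)
= 5

5


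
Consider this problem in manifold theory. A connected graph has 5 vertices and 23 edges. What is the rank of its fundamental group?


For a connected graph: rank(pi_1) = b_1 = E - V + 1 = 1 - chi.
chi = V - E = 5 - 23 = -18.
rank = 1 - (-18) = 23 - 5 + 1 = 19

19


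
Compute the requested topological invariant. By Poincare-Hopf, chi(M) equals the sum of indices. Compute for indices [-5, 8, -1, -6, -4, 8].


Poincare-Hopf: chi(M) = sum of indices of zeros.
chi = (-5) + (8) + (-1) + (-6) + (-4) + (8) = 0

0


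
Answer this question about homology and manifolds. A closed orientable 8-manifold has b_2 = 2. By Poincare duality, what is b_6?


Poincare duality for closed orientable n-manifolds: b_k = b_{n-k}.
Here n = 8, so b_6 = b_2 = 2

2


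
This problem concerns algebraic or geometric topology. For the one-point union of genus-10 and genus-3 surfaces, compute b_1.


For a wedge: H_1(A v B) = H_1(A) + H_1(B).
b_1(Sigma_10) = 20, b_1(Sigma_3) = 6.
b_1 = 20 + 6 = 26

26


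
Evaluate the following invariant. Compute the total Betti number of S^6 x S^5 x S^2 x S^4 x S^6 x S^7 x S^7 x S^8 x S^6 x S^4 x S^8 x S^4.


Total Betti number is multiplicative under products.
Each S^d (d>=1) has total Betti number 2.
There are 12 sphere factors.
Total = 2^12 = 4096

4096


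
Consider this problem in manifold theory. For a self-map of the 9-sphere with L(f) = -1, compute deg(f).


L(f) = 1 + (-1)^9 deg(f) on S^9.
-1 = 1 + (-1)^9 * deg(f)
(-1)^9 * deg(f) = -2
deg(f) = 2

2


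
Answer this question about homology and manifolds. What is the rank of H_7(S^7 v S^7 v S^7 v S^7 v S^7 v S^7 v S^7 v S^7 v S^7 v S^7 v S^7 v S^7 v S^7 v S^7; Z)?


For a wedge of spheres, H_k (k>0) is free on one generator per sphere of dimension k.
Spheres of dimension 7: count = 14.
b_7 = 14

14


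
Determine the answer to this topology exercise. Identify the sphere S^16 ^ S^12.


S^m ^ S^n = S^{m+n}.
k = 16 + 12 = 28

28


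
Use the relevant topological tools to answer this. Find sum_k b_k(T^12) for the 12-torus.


b_k(T^12) = C(12,k), so the sum over k is sum_k C(12,k) = 2^12.
Total = 2^12 = 4096

4096


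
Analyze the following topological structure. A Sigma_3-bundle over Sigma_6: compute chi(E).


For a fiber bundle F -> E -> B (with CW structure): chi(E) = chi(B) * chi(F).
chi(Sigma_6) = -10, chi(Sigma_3) = -4.
chi(E) = (-10) * (-4) = 40

40


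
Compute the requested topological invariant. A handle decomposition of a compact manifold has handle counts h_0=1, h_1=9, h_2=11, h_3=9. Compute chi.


Handles of index k contribute (-1)^k to chi (same as CW cells).
chi = (1) + (-9) + (11) + (-9) = -6

-6


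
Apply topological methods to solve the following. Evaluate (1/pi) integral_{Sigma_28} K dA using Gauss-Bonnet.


Gauss-Bonnet: integral K dA = 2*pi*chi(M).
chi(Sigma_28) = 2 - 2*28 = -54.
(integral K dA)/pi = 2*chi = 2*(-54) = -108

-108


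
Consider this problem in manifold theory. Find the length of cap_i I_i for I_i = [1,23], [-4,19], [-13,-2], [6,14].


Intersection = [max(a_i), min(b_i)] = [6, -2].
Since 6 > -2, the intersection is empty.
Length = 0

0


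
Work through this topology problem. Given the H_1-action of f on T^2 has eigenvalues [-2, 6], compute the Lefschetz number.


For a torus self-map: L(f) = det(I - A) where A acts on H_1.
L(f) = (1--2) * (1-6) = 3 * -5 = -15

-15


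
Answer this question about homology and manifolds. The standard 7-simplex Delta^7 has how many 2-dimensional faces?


Delta^7 has 7+1 vertices. A 2-face is a choice of 2+1 vertices.
f_2 = C(7+1, 2+1) = C(8,3) = 56

56


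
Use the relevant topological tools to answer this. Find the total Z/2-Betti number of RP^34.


H^k(RP^34; Z/2) = Z/2 for each 0 <= k <= 34.
Total dimension = 34 + 1 = 35

35


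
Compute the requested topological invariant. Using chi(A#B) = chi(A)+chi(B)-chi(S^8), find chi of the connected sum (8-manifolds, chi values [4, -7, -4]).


For n-manifolds: chi(A#B) = chi(A) + chi(B) - chi(S^8).
chi(S^8) = 1 + (-1)^8 = 2.
chi(#) = (sum chi_i) - (3-1)*chi(S^8) = -7 - 2*2 = -11

-11


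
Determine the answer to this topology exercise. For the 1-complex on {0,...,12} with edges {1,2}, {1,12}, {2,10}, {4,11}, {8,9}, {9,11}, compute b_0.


Run DFS/union-find over 13 vertices.
V = 13, E = 6.
Number of components = 7

7


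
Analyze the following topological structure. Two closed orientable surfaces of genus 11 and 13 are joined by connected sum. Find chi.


chi(Sigma_11) = 2 - 2*11 = -20
chi(Sigma_13) = 2 - 2*13 = -24
For surfaces: chi(A#B) = chi(A) + chi(B) - 2.
chi = -20 + -24 - 2 = -46

-46


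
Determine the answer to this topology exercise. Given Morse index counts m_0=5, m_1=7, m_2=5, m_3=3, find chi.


Morse theory: chi(M) = sum_k (-1)^k m_k where m_k = #(index-k critical points).
= (5) + (-7) + (5) + (-3) = 0

0


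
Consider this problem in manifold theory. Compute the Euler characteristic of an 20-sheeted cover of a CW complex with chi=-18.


For a finite covering: chi(E) = (number of sheets) * chi(B).
chi(E) = 20 * (-18) = -360

-360


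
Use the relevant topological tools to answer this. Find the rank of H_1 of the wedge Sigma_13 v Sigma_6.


For a wedge: H_1(A v B) = H_1(A) + H_1(B).
b_1(Sigma_13) = 26, b_1(Sigma_6) = 12.
b_1 = 26 + 12 = 38

38


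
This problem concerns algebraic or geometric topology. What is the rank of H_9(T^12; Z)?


By the Kunneth formula, b_k(T^n) = C(n,k).
b_9(T^12) = C(12,9).
C(12,9) = 12!/(9!*3!) = 220

220


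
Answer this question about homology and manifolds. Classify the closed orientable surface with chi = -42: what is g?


chi = 2 - 2g for closed orientable surfaces.
-42 = 2 - 2g
2g = 2 - (-42) = 44
g = 22

22


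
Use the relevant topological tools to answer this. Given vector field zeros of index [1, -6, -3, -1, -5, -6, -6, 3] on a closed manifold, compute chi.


Poincare-Hopf: chi(M) = sum of indices of zeros.
chi = (1) + (-6) + (-3) + (-1) + (-5) + (-6) + (-6) + (3) = -23

-23


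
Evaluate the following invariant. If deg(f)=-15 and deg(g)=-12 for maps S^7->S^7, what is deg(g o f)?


Degree is multiplicative under composition: deg(g o f) = deg(g) * deg(f).
= -12 * -15 = 180

180


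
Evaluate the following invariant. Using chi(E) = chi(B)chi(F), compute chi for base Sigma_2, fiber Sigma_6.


For a fiber bundle F -> E -> B (with CW structure): chi(E) = chi(B) * chi(F).
chi(Sigma_2) = -2, chi(Sigma_6) = -10.
chi(E) = (-2) * (-10) = 20

20


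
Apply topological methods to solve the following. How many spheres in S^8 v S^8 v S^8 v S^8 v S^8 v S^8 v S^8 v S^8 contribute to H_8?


For a wedge of spheres, H_k (k>0) is free on one generator per sphere of dimension k.
Spheres of dimension 8: count = 8.
b_8 = 8

8


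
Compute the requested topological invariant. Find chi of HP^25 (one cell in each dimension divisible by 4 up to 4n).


HP^25 has one cell in each dimension 0, 4, ..., 4*25 (25+1 cells, all even-dim).
chi = 25 + 1 = 26

26


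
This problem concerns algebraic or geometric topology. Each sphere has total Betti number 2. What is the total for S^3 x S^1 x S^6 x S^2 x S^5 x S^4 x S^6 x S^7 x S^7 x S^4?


Total Betti number is multiplicative under products.
Each S^d (d>=1) has total Betti number 2.
There are 10 sphere factors.
Total = 2^10 = 1024

1024


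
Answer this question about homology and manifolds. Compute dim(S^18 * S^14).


Join of spheres: S^m * S^n = S^{m+n+1}.
dim = 18 + 14 + 1 = 33

33


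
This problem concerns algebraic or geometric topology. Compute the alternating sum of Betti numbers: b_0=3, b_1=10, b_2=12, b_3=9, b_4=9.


chi = sum_k (-1)^k b_k.
= (3) + (-10) + (12) + (-9) + (9)
= 5

5


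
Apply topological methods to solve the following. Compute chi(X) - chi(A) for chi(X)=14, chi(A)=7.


Relative Euler characteristic: chi(X, A) = chi(X) - chi(A).
= 14 - (7) = 7

7


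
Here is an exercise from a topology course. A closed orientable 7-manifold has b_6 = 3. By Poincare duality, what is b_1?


Poincare duality for closed orientable n-manifolds: b_k = b_{n-k}.
Here n = 7, so b_1 = b_6 = 3

3


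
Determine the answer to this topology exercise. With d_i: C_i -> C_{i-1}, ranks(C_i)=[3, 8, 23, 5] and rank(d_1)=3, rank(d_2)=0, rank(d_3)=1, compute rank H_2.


rank H_k = rank(ker d_k) - rank(im d_{k+1}).
rank(ker d_2) = rank(C_2) - rank(d_2) = 23 - 0 = 23.
rank(im d_{2+1}) = 1.
rank H_2 = 23 - 1 = 22

22


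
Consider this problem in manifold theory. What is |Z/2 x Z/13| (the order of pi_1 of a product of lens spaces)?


pi_1(X x Y) = pi_1(X) x pi_1(Y).
pi_1(L(2,1)) = Z/2, pi_1(L(13,1)) = Z/13.
|Z/2 x Z/13| = 2 * 13 = 26

26


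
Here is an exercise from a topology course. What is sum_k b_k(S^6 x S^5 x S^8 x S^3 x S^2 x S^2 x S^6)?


Total Betti number is multiplicative under products.
Each S^d (d>=1) has total Betti number 2.
There are 7 sphere factors.
Total = 2^7 = 128

128


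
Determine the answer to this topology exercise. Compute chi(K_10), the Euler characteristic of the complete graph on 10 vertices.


K_10: V = 10, E = C(10,2) = 45.
chi = V - E = 10 - 45 = -35

-35


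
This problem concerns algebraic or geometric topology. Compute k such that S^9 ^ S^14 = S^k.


S^m ^ S^n = S^{m+n}.
k = 9 + 14 = 23

23


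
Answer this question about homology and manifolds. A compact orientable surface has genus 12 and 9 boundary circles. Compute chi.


For a compact orientable surface with genus g and b boundary components: chi = 2 - 2g - b.
chi = 2 - 2*12 - 9 = 2 - 24 - 9 = -31

-31


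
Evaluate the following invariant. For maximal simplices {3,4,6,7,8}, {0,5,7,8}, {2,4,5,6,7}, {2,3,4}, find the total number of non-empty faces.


Each maximal simplex on m vertices has 2^m - 1 nonempty faces.
Take the union (dedupe shared faces).
Total distinct faces = 67

67


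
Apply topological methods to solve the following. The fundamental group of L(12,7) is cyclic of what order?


pi_1(L(p,q)) = Z/pZ for any q coprime to p.
|pi_1(L(12,7))| = 12

12


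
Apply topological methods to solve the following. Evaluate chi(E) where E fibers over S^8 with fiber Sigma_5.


chi(S^8) = 2 (n even), chi(Sigma_5) = 2 - 2*5 = -8.
chi(E) = 2 * (-8) = -16

-16


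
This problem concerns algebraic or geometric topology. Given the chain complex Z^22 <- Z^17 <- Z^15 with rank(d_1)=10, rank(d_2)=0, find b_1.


rank H_k = rank(ker d_k) - rank(im d_{k+1}).
rank(ker d_1) = rank(C_1) - rank(d_1) = 17 - 10 = 7.
rank(im d_{1+1}) = 0.
rank H_1 = 7 - 0 = 7

7


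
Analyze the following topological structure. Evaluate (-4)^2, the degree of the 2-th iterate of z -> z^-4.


deg(f) = -4. Degree is multiplicative: deg(f^2) = (deg f)^2.
deg(f^2) = (-4)^2 = 16

16


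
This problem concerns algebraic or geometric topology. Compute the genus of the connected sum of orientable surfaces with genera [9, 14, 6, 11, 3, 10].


Genus is additive under connected sum of orientable surfaces.
g = 9 + 14 + 6 + 11 + 3 + 10 = 53

53


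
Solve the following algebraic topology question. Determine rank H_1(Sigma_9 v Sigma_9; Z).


For a wedge: H_1(A v B) = H_1(A) + H_1(B).
b_1(Sigma_9) = 18, b_1(Sigma_9) = 18.
b_1 = 18 + 18 = 36

36


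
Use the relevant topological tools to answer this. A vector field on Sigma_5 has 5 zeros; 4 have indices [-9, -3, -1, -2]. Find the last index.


Poincare-Hopf: sum of indices = chi(M).
chi(Sigma_5) = 2 - 2*5 = -8.
Sum of known indices = -15.
x = chi - (sum known) = -8 - (-15) = 7

7


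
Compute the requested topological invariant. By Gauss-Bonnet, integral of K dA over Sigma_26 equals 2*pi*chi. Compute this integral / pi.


Gauss-Bonnet: integral K dA = 2*pi*chi(M).
chi(Sigma_26) = 2 - 2*26 = -50.
(integral K dA)/pi = 2*chi = 2*(-50) = -100

-100


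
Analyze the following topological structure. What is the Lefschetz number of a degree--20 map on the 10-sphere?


On S^10: L(f) = tr(f_0*) + (-1)^10 tr(f_10*) = 1 + (-1)^10 * deg(f).
L(f) = 1 + (-1)^10 * -20 = 1 + -20 = -19

-19


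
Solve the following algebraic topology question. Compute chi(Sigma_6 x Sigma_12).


chi(Sigma_6) = 2 - 2*6 = -10
chi(Sigma_12) = 2 - 2*12 = -22
chi(product) = (-10) * (-22) = 220

220


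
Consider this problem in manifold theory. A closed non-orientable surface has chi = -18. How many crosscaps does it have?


chi = 2 - k for closed non-orientable surfaces with k crosscaps.
-18 = 2 - k
k = 2 - (-18) = 20

20


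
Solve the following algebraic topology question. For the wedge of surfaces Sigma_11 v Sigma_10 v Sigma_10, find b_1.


For a wedge X v Y: reduced H_k(X v Y) = H_k(X) + H_k(Y).
Each Sigma_g contributes b_1 = 2g.
b_1 = 22 + 20 + 20 = 62

62


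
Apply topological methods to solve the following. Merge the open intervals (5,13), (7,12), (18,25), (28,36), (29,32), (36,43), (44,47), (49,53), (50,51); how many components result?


Sort and merge overlapping open intervals.
Merged: (5,13), (18,25), (28,36), (36,43), (44,47), (49,53).
Number of components = 6

6


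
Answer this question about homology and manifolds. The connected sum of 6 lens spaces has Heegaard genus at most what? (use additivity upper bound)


Heegaard genus satisfies g(A#B) <= g(A) + g(B).
Each lens space has g = 1.
Upper bound: 6 * 1 = 6

6


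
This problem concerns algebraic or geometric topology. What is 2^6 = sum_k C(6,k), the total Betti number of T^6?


b_k(T^6) = C(6,k), so the sum over k is sum_k C(6,k) = 2^6.
Total = 2^6 = 64

64


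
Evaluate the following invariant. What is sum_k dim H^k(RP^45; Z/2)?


H^k(RP^45; Z/2) = Z/2 for each 0 <= k <= 45.
Total dimension = 45 + 1 = 46

46


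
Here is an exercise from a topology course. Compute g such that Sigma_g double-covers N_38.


chi(N_38) = 2 - 38 = -36.
Double cover: chi(Sigma_g) = 2 * chi(N_38) = 2*(-36) = -72.
2 - 2g = -72, so g = (2 - (-72))/2 = 74/2 = 37

37


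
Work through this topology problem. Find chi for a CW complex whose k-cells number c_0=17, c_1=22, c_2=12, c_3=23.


chi = sum_k (-1)^k c_k.
= (-1)^0*17 + (-1)^1*22 + (-1)^2*12 + (-1)^3*23
= (17) + (-22) + (12) + (-23)
= -16

-16


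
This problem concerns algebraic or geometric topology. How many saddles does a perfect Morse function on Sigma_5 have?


A perfect Morse function has m_k = b_k.
For Sigma_5: b_0=1, b_1=2g=10, b_2=1.
Saddles m_1 = 2g = 10

10


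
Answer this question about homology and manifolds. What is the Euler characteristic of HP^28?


HP^28 has one cell in each dimension 0, 4, ..., 4*28 (28+1 cells, all even-dim).
chi = 28 + 1 = 29

29


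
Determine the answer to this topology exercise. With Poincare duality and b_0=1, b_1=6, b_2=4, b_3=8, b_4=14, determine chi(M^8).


By Poincare duality b_k = b_{8-k}, so full Betti numbers: b_0=1, b_1=6, b_2=4, b_3=8, b_4=14, b_5=8, b_6=4, b_7=6, b_8=1.
chi = sum (-1)^k b_k = -4

-4


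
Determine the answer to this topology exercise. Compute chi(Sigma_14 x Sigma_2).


chi(Sigma_14) = 2 - 2*14 = -26
chi(Sigma_2) = 2 - 2*2 = -2
chi(product) = (-26) * (-2) = 52

52


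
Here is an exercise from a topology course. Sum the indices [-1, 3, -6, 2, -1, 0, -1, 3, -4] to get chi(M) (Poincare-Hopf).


Poincare-Hopf: chi(M) = sum of indices of zeros.
chi = (-1) + (3) + (-6) + (2) + (-1) + (0) + (-1) + (3) + (-4) = -5

-5


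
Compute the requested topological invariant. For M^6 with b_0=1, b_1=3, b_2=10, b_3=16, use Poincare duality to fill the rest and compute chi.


By Poincare duality b_k = b_{6-k}, so full Betti numbers: b_0=1, b_1=3, b_2=10, b_3=16, b_4=10, b_5=3, b_6=1.
chi = sum (-1)^k b_k = 0

0


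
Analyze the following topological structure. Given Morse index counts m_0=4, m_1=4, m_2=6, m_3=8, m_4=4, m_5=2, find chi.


Morse theory: chi(M) = sum_k (-1)^k m_k where m_k = #(index-k critical points).
= (4) + (-4) + (6) + (-8) + (4) + (-2) = 0

0


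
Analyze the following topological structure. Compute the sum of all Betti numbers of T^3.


b_k(T^3) = C(3,k), so the sum over k is sum_k C(3,k) = 2^3.
Total = 2^3 = 8

8


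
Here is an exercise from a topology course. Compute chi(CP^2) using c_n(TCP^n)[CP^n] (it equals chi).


For any closed oriented manifold, <e(TM),[M]> = chi(M).
chi(CP^2) = 2+1 = 3

3


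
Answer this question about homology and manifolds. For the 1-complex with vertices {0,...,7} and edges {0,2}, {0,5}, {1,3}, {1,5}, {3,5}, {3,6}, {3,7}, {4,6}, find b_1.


b_1 = E - V + (number of components).
E = 8, V = 8, components = 1.
b_1 = 8 - 8 + 1 = 1

1


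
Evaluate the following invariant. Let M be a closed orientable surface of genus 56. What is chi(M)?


For a closed orientable surface of genus g: chi = 2 - 2g.
Here g = 56.
chi = 2 - 2*56 = 2 - 112 = -110

-110


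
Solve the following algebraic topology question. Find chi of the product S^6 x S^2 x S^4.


chi is multiplicative: chi(X x Y) = chi(X) chi(Y).
Each even-dim sphere has chi = 2. There are 3 factors.
chi = 2^3 = 8

8


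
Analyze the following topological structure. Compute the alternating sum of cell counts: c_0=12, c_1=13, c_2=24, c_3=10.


chi = sum_k (-1)^k c_k.
= (-1)^0*12 + (-1)^1*13 + (-1)^2*24 + (-1)^3*10
= (12) + (-13) + (24) + (-10)
= 13

13


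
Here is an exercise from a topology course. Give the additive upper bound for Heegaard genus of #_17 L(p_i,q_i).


Heegaard genus satisfies g(A#B) <= g(A) + g(B).
Each lens space has g = 1.
Upper bound: 17 * 1 = 17

17


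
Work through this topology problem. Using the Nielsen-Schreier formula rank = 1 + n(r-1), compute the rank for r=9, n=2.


Nielsen-Schreier: an index-n subgroup of F_r is free of rank 1 + n(r-1).
Equivalently: chi(cover) = n*chi(base); chi(vee_r S^1) = 1 - 9 = -8.
chi(E) = 2*(-8) = -16; rank = 1 - chi(E) = 1 - (-16) = 17.
rank = 1 + 2*(9-1) = 1 + 16 = 17

17


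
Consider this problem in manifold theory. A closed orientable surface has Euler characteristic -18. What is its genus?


chi = 2 - 2g for closed orientable surfaces.
-18 = 2 - 2g
2g = 2 - (-18) = 20
g = 10

10


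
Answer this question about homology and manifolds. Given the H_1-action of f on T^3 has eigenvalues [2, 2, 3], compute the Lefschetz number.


For a torus self-map: L(f) = det(I - A) where A acts on H_1.
L(f) = (1-2) * (1-2) * (1-3) = -1 * -1 * -2 = -2

-2


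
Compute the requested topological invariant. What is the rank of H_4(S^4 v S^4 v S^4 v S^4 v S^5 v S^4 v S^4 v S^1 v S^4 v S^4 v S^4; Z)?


For a wedge of spheres, H_k (k>0) is free on one generator per sphere of dimension k.
Spheres of dimension 4: count = 9.
b_4 = 9

9


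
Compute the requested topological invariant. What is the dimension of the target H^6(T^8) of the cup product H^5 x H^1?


Cup product: H^p x H^q -> H^{p+q}; here p+q = 5+1 = 6.
rank H^k(T^n) = C(n,k).
C(8,6) = 28

28


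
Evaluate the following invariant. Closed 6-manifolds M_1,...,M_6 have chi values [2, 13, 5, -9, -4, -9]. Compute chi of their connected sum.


For n-manifolds: chi(A#B) = chi(A) + chi(B) - chi(S^6).
chi(S^6) = 1 + (-1)^6 = 2.
chi(#) = (sum chi_i) - (6-1)*chi(S^6) = -2 - 5*2 = -12

-12


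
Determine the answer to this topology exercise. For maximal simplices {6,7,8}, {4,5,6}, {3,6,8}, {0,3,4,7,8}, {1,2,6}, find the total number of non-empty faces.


Each maximal simplex on m vertices has 2^m - 1 nonempty faces.
Take the union (dedupe shared faces).
Total distinct faces = 48

48


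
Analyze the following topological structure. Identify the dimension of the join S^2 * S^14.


Join of spheres: S^m * S^n = S^{m+n+1}.
dim = 2 + 14 + 1 = 17

17


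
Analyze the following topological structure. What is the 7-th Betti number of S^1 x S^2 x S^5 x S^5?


Each S^d has Poincare polynomial 1 + t^d.
The product S^1 x S^2 x S^5 x S^5 has Poincare polynomial prod(1+t^d_i).
Expanding: b_0=1, b_1=1, b_2=1, b_3=1, b_5=2, b_6=2, b_7=2, b_8=2, b_10=1, b_11=1, b_12=1, b_13=1.
b_7 = 2

2


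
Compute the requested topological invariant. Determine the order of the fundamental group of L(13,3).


pi_1(L(p,q)) = Z/pZ for any q coprime to p.
|pi_1(L(13,3))| = 13

13


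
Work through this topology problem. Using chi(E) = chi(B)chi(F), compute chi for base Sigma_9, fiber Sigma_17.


For a fiber bundle F -> E -> B (with CW structure): chi(E) = chi(B) * chi(F).
chi(Sigma_9) = -16, chi(Sigma_17) = -32.
chi(E) = (-16) * (-32) = 512

512


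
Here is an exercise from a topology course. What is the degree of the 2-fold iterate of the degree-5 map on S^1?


deg(f) = 5. Degree is multiplicative: deg(f^2) = (deg f)^2.
deg(f^2) = (5)^2 = 25

25


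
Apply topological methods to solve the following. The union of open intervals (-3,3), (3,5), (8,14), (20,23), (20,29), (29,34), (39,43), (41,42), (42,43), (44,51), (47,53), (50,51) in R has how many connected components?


Sort and merge overlapping open intervals.
Merged: (-3,3), (3,5), (8,14), (20,29), (29,34), (39,43), (44,53).
Number of components = 7

7


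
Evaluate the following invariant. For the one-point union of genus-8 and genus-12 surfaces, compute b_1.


For a wedge: H_1(A v B) = H_1(A) + H_1(B).
b_1(Sigma_8) = 16, b_1(Sigma_12) = 24.
b_1 = 16 + 24 = 40

40


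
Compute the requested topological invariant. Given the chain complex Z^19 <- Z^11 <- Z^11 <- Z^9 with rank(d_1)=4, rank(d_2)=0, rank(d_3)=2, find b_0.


rank H_k = rank(ker d_k) - rank(im d_{k+1}).
rank(ker d_0) = rank(C_0) - rank(d_0) = 19 - 0 = 19.
rank(im d_{0+1}) = 4.
rank H_0 = 19 - 4 = 15

15


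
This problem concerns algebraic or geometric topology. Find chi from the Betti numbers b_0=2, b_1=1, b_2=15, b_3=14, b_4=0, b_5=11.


chi = sum_k (-1)^k b_k.
= (2) + (-1) + (15) + (-14) + (0) + (-11)
= -9

-9


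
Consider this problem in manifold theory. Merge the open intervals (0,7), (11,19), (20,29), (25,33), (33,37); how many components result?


Sort and merge overlapping open intervals.
Merged: (0,7), (11,19), (20,33), (33,37).
Number of components = 4

4


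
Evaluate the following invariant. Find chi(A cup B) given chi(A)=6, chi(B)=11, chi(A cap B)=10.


chi(A cup B) = chi(A) + chi(B) - chi(A cap B)
= 6 + (11) - (10)
= 7

7


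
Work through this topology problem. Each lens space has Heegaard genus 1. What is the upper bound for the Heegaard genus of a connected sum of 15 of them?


Heegaard genus satisfies g(A#B) <= g(A) + g(B).
Each lens space has g = 1.
Upper bound: 15 * 1 = 15

15


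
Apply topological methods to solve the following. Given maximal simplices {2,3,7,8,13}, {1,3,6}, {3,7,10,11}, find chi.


Enumerate all faces; f-vector: f_0=9, f_1=18, f_2=15, f_3=6, f_4=1.
chi = sum (-1)^k f_k = 1

1


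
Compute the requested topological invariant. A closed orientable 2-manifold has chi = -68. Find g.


chi = 2 - 2g for closed orientable surfaces.
-68 = 2 - 2g
2g = 2 - (-68) = 70
g = 35

35


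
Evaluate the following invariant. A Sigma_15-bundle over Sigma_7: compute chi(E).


For a fiber bundle F -> E -> B (with CW structure): chi(E) = chi(B) * chi(F).
chi(Sigma_7) = -12, chi(Sigma_15) = -28.
chi(E) = (-12) * (-28) = 336

336


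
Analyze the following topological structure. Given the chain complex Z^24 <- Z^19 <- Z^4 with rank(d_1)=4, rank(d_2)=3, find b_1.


rank H_k = rank(ker d_k) - rank(im d_{k+1}).
rank(ker d_1) = rank(C_1) - rank(d_1) = 19 - 4 = 15.
rank(im d_{1+1}) = 3.
rank H_1 = 15 - 3 = 12

12


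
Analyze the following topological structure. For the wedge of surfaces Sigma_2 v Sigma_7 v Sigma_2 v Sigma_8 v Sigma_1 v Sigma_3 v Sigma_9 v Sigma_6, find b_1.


For a wedge X v Y: reduced H_k(X v Y) = H_k(X) + H_k(Y).
Each Sigma_g contributes b_1 = 2g.
b_1 = 4 + 14 + 4 + 16 + 2 + 6 + 18 + 12 = 76

76


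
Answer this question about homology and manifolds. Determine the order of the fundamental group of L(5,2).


pi_1(L(p,q)) = Z/pZ for any q coprime to p.
|pi_1(L(5,2))| = 5

5


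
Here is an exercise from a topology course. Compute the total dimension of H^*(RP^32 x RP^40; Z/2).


dim H^*(RP^n; Z/2) = n+1 (one Z/2 in each degree 0..n).
Total Betti number is multiplicative.
Total = (32+1) * (40+1) = 33 * 41 = 1353

1353


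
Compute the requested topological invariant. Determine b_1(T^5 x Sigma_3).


pi_1(A x B) = pi_1(A) x pi_1(B); rank of abelianization = b_1.
b_1(T^5) = 5, b_1(Sigma_3) = 2*3 = 6.
b_1(product) = 5 + 6 = 11

11


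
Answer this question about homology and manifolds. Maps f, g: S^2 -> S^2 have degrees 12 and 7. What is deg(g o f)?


Degree is multiplicative under composition: deg(g o f) = deg(g) * deg(f).
= 7 * 12 = 84

84


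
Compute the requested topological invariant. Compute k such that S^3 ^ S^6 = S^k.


S^m ^ S^n = S^{m+n}.
k = 3 + 6 = 9

9


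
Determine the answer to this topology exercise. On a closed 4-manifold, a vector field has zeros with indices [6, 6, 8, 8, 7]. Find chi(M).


Poincare-Hopf: chi(M) = sum of indices of zeros.
chi = (6) + (6) + (8) + (8) + (7) = 35

35


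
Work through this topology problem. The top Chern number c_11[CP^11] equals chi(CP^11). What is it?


For any closed oriented manifold, <e(TM),[M]> = chi(M).
chi(CP^11) = 11+1 = 12

12


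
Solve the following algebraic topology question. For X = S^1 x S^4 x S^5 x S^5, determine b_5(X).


Each S^d has Poincare polynomial 1 + t^d.
The product S^1 x S^4 x S^5 x S^5 has Poincare polynomial prod(1+t^d_i).
Expanding: b_0=1, b_1=1, b_4=1, b_5=3, b_6=2, b_9=2, b_10=3, b_11=1, b_14=1, b_15=1.
b_5 = 3

3
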